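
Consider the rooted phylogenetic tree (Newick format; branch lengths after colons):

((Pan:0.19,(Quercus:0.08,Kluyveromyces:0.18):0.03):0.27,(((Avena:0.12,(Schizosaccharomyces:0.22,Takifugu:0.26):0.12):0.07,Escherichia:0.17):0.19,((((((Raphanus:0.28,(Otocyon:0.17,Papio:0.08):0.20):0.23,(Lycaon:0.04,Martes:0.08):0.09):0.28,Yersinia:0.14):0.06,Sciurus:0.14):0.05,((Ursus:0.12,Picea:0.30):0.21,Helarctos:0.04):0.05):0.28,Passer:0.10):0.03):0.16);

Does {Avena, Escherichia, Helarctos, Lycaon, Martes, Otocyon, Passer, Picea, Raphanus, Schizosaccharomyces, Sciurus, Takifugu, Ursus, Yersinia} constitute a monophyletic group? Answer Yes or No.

No

The MRCA of the listed taxa subtends (((Avena,(Schizosaccharomyces,Takifugu)),Escherichia),((((((Raphanus,(Otocyon,Papio)),(Lycaon,Martes)),Yersinia),Sciurus),((Ursus,Picea),Helarctos)),Passer)).
That clade also contains Papio, which is not in the proposed group, so the group is not monophyletic.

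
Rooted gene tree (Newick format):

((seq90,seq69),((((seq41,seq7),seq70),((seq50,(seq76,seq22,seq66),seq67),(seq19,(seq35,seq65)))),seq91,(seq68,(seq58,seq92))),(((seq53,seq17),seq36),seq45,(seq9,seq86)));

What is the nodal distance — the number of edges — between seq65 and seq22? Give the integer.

The MRCA of seq65 and seq22 is the node subtending ((seq50,(seq76,seq22,seq66),seq67),(seq19,(seq35,seq65))).
From seq65 up to that node: 3 branches. From seq22 up to the same node: 3 branches. Total: 3 + 3 = 6.

6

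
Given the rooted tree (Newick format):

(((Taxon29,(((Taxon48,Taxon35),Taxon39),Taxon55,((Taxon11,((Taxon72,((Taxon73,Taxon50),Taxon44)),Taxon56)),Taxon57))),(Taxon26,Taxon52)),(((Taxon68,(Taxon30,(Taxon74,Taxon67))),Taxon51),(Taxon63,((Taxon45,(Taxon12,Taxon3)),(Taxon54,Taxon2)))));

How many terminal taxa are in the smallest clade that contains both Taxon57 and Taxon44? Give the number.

7

The MRCA of Taxon57 and Taxon44 is the node subtending ((Taxon11,((Taxon72,((Taxon73,Taxon50),Taxon44)),Taxon56)),Taxon57).
That clade contains 7 terminal taxa: Taxon11, Taxon44, Taxon50, Taxon56, Taxon57, Taxon72, Taxon73.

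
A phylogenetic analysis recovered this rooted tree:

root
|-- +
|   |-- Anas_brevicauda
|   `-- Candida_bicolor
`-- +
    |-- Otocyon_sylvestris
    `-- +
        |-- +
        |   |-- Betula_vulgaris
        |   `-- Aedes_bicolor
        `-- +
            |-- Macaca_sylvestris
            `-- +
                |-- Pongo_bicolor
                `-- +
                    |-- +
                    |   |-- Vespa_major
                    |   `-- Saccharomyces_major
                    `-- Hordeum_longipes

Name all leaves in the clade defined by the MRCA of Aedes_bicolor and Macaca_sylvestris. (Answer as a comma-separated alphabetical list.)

Tracing Aedes_bicolor: it sits inside (Betula_vulgaris,Aedes_bicolor).
Tracing Macaca_sylvestris: it sits inside (Macaca_sylvestris,(Pongo_bicolor,((Vespa_major,Saccharomyces_major),Hordeum_longipes))).
The smallest clade enclosing both is ((Betula_vulgaris,Aedes_bicolor),(Macaca_sylvestris,(Pongo_bicolor,((Vespa_major,Saccharomyces_major),Hordeum_longipes)))); the answer is its 7 terminal taxa in alphabetical order.

Aedes_bicolor, Betula_vulgaris, Hordeum_longipes, Macaca_sylvestris, Pongo_bicolor, Saccharomyces_major, Vespa_major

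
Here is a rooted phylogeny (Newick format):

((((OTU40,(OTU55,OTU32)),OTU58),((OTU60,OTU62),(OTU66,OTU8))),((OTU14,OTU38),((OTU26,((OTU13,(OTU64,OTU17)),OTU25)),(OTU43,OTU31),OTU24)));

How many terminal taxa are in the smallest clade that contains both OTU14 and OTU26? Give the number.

The MRCA of OTU14 and OTU26 is the node subtending ((OTU14,OTU38),((OTU26,((OTU13,(OTU64,OTU17)),OTU25)),(OTU43,OTU31),OTU24)).
That clade contains 10 terminal taxa: OTU13, OTU14, OTU17, OTU24, OTU25, OTU26, OTU31, OTU38, OTU43, OTU64.

10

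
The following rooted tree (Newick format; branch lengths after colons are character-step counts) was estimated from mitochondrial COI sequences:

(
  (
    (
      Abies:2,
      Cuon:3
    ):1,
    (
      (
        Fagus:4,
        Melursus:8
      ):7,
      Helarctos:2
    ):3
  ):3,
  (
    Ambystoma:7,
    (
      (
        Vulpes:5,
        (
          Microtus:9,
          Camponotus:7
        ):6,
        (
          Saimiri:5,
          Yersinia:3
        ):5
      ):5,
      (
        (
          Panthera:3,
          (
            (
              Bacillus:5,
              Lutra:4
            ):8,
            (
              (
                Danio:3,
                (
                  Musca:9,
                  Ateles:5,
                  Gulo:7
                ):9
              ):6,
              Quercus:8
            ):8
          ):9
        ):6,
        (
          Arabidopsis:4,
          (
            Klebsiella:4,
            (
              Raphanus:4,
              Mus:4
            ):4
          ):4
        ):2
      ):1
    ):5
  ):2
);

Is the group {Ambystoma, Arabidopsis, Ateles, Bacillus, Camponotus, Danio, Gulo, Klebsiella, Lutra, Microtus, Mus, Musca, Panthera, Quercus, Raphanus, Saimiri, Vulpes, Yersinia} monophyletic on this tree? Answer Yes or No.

The most recent common ancestor of these taxa subtends (Ambystoma,((Vulpes,(Microtus,Camponotus),(Saimiri,Yersinia)),((Panthera,((Bacillus,Lutra),((Danio,(Musca,Ateles,Gulo)),Quercus))),(Arabidopsis,(Klebsiella,(Raphanus,Mus)))))).
That clade has exactly 18 tips — every listed taxon and nothing else — so the group is monophyletic.

Yes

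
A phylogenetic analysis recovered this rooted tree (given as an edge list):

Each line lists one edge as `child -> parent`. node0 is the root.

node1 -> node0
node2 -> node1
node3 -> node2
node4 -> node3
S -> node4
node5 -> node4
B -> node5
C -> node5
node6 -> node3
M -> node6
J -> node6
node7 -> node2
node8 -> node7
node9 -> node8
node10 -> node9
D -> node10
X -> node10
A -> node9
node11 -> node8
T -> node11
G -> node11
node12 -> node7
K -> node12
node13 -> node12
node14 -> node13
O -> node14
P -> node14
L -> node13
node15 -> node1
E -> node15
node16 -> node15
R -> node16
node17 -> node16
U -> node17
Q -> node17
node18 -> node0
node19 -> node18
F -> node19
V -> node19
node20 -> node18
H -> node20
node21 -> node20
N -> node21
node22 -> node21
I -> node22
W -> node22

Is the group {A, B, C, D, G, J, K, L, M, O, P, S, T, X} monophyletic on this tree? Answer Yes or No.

The most recent common ancestor of these taxa subtends (((S,(B,C)),(M,J)),((((D,X),A),(T,G)),(K,((O,P),L)))).
That clade has exactly 14 tips — every listed taxon and nothing else — so the group is monophyletic.

Yes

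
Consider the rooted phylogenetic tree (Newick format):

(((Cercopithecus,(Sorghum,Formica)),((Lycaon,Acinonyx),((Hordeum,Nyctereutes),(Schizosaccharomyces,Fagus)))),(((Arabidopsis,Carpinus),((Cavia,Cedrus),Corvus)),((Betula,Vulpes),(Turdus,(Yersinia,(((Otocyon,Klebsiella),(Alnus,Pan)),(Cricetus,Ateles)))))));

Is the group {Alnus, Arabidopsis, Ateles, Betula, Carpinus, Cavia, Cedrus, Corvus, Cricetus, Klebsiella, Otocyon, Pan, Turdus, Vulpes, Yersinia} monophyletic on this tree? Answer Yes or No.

The most recent common ancestor of these taxa subtends (((Arabidopsis,Carpinus),((Cavia,Cedrus),Corvus)),((Betula,Vulpes),(Turdus,(Yersinia,(((Otocyon,Klebsiella),(Alnus,Pan)),(Cricetus,Ateles)))))).
That clade has exactly 15 tips — every listed taxon and nothing else — so the group is monophyletic.

Yes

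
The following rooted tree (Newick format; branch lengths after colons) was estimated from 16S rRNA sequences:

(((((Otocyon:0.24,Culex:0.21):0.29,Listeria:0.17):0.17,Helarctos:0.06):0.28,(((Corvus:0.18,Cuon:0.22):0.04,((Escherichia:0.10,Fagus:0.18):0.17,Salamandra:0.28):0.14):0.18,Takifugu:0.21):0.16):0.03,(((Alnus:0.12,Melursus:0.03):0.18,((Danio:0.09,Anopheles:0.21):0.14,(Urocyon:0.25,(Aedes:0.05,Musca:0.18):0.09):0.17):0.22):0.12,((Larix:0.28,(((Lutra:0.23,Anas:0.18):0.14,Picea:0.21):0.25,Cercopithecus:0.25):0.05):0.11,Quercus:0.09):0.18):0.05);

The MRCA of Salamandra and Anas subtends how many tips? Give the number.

23

The MRCA of Salamandra and Anas is the root, so the clade is the entire tree.
That clade contains 23 terminal taxa: Aedes, Alnus, Anas, Anopheles, Cercopithecus, Corvus, Culex, Cuon, Danio, Escherichia, Fagus, Helarctos, Larix, Listeria, Lutra, Melursus, Musca, Otocyon, Picea, Quercus, Salamandra, Takifugu, Urocyon.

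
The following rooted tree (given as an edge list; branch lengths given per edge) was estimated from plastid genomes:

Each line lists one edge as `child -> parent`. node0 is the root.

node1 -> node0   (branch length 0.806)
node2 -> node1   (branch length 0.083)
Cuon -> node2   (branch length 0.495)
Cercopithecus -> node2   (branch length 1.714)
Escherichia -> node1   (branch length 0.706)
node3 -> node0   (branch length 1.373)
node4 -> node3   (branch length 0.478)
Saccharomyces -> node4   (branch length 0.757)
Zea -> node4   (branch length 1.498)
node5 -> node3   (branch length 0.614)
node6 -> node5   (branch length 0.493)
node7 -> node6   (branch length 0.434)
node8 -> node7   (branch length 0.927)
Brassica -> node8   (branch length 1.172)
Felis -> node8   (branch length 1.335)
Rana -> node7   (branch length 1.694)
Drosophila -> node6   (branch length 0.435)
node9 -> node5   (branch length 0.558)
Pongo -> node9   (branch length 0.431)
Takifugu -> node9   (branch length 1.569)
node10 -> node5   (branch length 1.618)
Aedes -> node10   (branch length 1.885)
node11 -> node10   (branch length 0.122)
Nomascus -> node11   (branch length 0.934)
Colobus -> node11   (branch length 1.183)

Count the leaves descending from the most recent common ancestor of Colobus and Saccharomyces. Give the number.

The MRCA of Colobus and Saccharomyces is the node subtending ((Saccharomyces,Zea),((((Brassica,Felis),Rana),Drosophila),(Pongo,Takifugu),(Aedes,(Nomascus,Colobus)))).
That clade contains 11 terminal taxa: Aedes, Brassica, Colobus, Drosophila, Felis, Nomascus, Pongo, Rana, Saccharomyces, Takifugu, Zea.

11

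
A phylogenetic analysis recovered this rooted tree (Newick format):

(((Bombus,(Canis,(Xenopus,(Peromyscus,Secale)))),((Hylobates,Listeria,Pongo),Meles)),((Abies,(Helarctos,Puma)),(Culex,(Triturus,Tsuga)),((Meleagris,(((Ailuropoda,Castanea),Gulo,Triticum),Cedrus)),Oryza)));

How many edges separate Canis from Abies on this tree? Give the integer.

7

The MRCA of Canis and Abies is the root of the tree.
From Canis up to that node: 4 branches. From Abies up to the same node: 3 branches. Total: 4 + 3 = 7.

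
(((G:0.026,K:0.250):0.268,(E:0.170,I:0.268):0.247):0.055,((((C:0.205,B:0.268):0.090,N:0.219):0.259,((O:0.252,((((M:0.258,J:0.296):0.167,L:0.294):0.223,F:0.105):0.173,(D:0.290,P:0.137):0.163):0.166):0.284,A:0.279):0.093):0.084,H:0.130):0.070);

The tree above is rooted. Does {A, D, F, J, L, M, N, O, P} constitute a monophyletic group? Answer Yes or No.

The MRCA of the listed taxa subtends (((C,B),N),((O,((((M,J),L),F),(D,P))),A)).
That clade also contains B, C, which are not in the proposed group, so the group is not monophyletic.

No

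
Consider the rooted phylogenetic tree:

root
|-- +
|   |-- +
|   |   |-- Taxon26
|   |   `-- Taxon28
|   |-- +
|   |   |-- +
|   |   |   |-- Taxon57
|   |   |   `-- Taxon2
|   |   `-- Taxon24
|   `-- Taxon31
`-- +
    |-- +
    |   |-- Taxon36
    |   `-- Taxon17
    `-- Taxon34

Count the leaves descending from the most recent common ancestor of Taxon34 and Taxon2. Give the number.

The MRCA of Taxon34 and Taxon2 is the root, so the clade is the entire tree.
That clade contains 9 terminal taxa: Taxon17, Taxon2, Taxon24, Taxon26, Taxon28, Taxon31, Taxon34, Taxon36, Taxon57.

9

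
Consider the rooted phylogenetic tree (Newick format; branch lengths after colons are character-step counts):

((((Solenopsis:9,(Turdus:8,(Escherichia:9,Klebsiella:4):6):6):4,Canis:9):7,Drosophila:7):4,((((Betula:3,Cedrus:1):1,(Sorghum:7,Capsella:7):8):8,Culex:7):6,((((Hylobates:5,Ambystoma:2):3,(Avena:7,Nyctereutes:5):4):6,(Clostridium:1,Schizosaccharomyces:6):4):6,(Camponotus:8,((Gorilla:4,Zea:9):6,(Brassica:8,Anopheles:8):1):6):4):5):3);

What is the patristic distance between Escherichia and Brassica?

The path runs Escherichia → … → MRCA → … → Brassica; the MRCA is the root of the tree.
Branch lengths along that path: 9 + 6 + 6 + 4 + 7 + 4 + 3 + 5 + 4 + 6 + 1 + 8 = 63.

63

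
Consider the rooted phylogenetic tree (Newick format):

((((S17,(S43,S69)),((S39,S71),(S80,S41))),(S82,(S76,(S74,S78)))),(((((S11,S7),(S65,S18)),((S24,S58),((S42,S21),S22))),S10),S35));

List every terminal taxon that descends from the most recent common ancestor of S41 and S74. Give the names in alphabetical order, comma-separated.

S17, S39, S41, S43, S69, S71, S74, S76, S78, S80, S82

Tracing S41: it sits inside (S80,S41).
Tracing S74: it sits inside (S74,S78).
The smallest clade enclosing both is (((S17,(S43,S69)),((S39,S71),(S80,S41))),(S82,(S76,(S74,S78)))); the answer is its 11 terminal taxa in alphabetical order.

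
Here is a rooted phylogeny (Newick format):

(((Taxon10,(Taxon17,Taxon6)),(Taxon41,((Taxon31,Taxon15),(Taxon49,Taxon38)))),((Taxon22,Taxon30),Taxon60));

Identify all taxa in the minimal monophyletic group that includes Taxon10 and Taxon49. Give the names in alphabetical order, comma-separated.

Taxon10, Taxon15, Taxon17, Taxon31, Taxon38, Taxon41, Taxon49, Taxon6

Tracing Taxon10: it sits inside (Taxon10,(Taxon17,Taxon6)).
Tracing Taxon49: it sits inside (Taxon49,Taxon38).
The smallest clade enclosing both is ((Taxon10,(Taxon17,Taxon6)),(Taxon41,((Taxon31,Taxon15),(Taxon49,Taxon38)))); the answer is its 8 terminal taxa in alphabetical order.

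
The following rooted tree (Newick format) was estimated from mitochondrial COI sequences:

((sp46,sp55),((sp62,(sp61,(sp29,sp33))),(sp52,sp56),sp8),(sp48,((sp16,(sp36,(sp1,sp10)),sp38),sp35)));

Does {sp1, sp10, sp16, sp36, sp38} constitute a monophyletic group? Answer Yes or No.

The most recent common ancestor of these taxa subtends (sp16,(sp36,(sp1,sp10)),sp38).
That clade has exactly 5 tips — every listed taxon and nothing else — so the group is monophyletic.

Yes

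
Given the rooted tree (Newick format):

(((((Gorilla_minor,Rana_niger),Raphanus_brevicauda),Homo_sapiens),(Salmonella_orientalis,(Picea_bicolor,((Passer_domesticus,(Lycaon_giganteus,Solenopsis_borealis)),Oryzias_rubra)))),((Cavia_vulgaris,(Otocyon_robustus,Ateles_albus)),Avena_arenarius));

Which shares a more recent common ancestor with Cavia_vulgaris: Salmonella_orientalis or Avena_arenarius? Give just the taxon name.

Avena_arenarius

The MRCA of Cavia_vulgaris and Avena_arenarius subtends ((Cavia_vulgaris,(Otocyon_robustus,Ateles_albus)),Avena_arenarius) (4 taxa).
The MRCA of Cavia_vulgaris and Salmonella_orientalis is the root, subtending the entire tree (14 taxa).
The first is nested inside the second, so Cavia_vulgaris shares a more recent common ancestor with Avena_arenarius.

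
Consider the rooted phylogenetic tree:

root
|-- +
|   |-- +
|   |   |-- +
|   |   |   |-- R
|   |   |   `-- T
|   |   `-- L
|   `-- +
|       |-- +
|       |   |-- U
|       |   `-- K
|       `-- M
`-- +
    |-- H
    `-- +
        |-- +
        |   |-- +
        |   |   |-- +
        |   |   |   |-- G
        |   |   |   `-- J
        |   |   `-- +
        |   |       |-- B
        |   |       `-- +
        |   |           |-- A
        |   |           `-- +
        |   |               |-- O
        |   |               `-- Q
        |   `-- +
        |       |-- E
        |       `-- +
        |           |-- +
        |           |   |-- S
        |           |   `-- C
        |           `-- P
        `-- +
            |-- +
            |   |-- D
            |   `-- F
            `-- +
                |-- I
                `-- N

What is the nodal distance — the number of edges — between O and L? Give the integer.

The MRCA of O and L is the root of the tree.
From O up to that node: 8 branches. From L up to the same node: 3 branches. Total: 8 + 3 = 11.

11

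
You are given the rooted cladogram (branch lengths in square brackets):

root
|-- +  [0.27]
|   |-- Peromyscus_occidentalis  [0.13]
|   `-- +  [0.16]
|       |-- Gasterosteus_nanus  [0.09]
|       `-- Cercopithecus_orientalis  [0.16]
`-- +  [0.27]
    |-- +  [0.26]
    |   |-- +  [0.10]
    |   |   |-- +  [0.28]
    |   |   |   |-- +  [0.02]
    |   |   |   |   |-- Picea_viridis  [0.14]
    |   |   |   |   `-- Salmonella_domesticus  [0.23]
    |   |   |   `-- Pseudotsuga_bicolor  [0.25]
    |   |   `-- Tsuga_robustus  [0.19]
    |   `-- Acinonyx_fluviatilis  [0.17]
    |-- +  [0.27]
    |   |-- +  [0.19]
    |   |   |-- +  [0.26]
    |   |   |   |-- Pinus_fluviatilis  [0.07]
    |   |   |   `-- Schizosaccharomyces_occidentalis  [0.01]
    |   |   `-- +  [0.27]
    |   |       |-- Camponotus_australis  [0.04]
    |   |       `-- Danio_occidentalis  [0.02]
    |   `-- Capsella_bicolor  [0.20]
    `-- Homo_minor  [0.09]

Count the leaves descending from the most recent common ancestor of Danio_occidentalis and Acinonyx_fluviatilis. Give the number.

The MRCA of Danio_occidentalis and Acinonyx_fluviatilis is the node subtending (((((Picea_viridis,Salmonella_domesticus),Pseudotsuga_bicolor),Tsuga_robustus),Acinonyx_fluviatilis),(((Pinus_fluviatilis,Schizosaccharomyces_occidentalis),(Camponotus_australis,Danio_occidentalis)),Capsella_bicolor),Homo_minor).
That clade contains 11 terminal taxa: Acinonyx_fluviatilis, Camponotus_australis, Capsella_bicolor, Danio_occidentalis, Homo_minor, Picea_viridis, Pinus_fluviatilis, Pseudotsuga_bicolor, Salmonella_domesticus, Schizosaccharomyces_occidentalis, Tsuga_robustus.

11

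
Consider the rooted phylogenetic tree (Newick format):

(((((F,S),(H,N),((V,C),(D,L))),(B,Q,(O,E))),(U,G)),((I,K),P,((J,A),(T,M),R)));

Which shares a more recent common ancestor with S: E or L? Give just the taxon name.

L

The MRCA of S and L subtends ((F,S),(H,N),((V,C),(D,L))) (8 taxa).
The MRCA of S and E subtends (((F,S),(H,N),((V,C),(D,L))),(B,Q,(O,E))) (12 taxa).
The first is nested inside the second, so S shares a more recent common ancestor with L.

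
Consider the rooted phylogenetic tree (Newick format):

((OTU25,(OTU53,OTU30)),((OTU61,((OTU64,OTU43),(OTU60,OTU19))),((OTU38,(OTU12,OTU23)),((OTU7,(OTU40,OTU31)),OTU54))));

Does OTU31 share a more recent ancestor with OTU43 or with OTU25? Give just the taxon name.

OTU43

The MRCA of OTU31 and OTU43 subtends ((OTU61,((OTU64,OTU43),(OTU60,OTU19))),((OTU38,(OTU12,OTU23)),((OTU7,(OTU40,OTU31)),OTU54))) (12 taxa).
The MRCA of OTU31 and OTU25 is the root, subtending the entire tree (15 taxa).
The first is nested inside the second, so OTU31 shares a more recent common ancestor with OTU43.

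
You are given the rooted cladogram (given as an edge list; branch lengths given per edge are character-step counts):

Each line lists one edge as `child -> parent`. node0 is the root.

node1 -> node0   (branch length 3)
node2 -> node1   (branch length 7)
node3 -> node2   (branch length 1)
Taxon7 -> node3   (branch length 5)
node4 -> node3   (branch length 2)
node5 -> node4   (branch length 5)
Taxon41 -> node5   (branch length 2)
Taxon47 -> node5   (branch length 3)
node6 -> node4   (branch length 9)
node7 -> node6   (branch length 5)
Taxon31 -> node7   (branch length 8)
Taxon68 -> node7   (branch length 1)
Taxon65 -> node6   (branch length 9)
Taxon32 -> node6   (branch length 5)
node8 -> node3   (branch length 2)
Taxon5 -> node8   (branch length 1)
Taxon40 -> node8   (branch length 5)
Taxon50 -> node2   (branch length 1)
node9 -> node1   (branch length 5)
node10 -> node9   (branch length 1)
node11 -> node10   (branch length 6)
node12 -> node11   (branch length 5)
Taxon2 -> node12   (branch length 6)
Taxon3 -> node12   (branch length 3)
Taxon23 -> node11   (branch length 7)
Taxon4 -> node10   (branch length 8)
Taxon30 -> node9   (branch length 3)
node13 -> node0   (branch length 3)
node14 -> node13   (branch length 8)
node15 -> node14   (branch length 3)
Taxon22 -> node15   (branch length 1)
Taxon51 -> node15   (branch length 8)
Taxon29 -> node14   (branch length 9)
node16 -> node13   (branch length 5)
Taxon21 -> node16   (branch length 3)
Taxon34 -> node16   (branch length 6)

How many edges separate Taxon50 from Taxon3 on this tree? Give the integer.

The MRCA of Taxon50 and Taxon3 is the node subtending (((Taxon7,((Taxon41,Taxon47),((Taxon31,Taxon68),Taxon65,Taxon32)),(Taxon5,Taxon40)),Taxon50),((((Taxon2,Taxon3),Taxon23),Taxon4),Taxon30)).
From Taxon50 up to that node: 2 branches. From Taxon3 up to the same node: 5 branches. Total: 2 + 5 = 7.

7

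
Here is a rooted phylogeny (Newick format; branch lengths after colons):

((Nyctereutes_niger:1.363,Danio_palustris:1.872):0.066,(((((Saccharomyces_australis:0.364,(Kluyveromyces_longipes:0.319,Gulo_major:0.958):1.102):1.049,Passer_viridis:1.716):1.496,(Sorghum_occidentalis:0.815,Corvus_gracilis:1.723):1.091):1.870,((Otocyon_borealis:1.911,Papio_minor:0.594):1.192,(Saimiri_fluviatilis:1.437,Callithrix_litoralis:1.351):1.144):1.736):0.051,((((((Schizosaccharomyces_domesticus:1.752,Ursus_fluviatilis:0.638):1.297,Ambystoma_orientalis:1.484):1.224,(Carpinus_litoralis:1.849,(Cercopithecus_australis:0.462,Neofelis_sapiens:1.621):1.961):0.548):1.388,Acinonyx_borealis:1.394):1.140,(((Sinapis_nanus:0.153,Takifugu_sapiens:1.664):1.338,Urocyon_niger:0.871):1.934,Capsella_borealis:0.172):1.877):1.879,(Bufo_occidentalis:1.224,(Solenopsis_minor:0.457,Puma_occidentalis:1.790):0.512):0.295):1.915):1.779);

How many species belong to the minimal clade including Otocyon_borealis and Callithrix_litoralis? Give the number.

The MRCA of Otocyon_borealis and Callithrix_litoralis is the node subtending ((Otocyon_borealis,Papio_minor),(Saimiri_fluviatilis,Callithrix_litoralis)).
That clade contains 4 terminal taxa: Callithrix_litoralis, Otocyon_borealis, Papio_minor, Saimiri_fluviatilis.

4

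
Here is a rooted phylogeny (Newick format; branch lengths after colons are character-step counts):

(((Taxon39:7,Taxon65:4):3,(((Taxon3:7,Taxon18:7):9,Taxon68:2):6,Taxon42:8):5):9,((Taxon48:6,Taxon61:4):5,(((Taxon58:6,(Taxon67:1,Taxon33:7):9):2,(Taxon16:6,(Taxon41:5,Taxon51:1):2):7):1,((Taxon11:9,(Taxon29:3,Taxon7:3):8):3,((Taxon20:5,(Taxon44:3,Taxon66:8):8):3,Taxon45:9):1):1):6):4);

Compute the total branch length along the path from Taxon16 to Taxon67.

25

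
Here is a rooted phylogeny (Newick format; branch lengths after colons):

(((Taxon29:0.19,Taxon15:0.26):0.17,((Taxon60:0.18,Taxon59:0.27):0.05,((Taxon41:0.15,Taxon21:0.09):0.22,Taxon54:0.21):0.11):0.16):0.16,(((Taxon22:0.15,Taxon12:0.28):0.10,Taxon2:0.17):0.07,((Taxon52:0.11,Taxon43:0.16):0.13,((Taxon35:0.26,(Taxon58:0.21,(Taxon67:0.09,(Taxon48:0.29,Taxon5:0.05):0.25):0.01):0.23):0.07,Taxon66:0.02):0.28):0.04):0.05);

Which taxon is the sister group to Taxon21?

Taxon21 attaches to the tree at the node subtending (Taxon41,Taxon21).
The other lineage descending from that same node — the sister group — is the single tip Taxon41.

Taxon41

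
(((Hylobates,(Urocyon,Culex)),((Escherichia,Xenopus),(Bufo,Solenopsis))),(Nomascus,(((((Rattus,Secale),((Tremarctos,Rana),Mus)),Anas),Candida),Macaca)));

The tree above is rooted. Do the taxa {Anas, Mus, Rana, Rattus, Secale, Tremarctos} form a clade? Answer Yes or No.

The most recent common ancestor of these taxa subtends (((Rattus,Secale),((Tremarctos,Rana),Mus)),Anas).
That clade has exactly 6 tips — every listed taxon and nothing else — so the group is monophyletic.

Yes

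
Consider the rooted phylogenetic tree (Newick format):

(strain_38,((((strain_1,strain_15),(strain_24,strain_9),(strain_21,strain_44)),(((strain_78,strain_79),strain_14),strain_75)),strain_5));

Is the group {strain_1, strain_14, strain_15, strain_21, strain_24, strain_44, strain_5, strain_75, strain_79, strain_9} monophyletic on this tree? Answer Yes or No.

The MRCA of the listed taxa subtends ((((strain_1,strain_15),(strain_24,strain_9),(strain_21,strain_44)),(((strain_78,strain_79),strain_14),strain_75)),strain_5).
That clade also contains strain_78, which is not in the proposed group, so the group is not monophyletic.

No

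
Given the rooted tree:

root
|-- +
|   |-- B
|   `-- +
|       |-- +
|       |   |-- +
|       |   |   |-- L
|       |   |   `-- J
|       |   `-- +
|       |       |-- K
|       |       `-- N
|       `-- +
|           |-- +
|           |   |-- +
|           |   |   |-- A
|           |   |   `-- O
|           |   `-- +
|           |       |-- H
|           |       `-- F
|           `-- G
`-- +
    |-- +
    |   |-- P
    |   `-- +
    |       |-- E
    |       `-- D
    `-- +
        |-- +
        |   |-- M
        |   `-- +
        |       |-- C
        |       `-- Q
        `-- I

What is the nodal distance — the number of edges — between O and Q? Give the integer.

11

The MRCA of O and Q is the root of the tree.
From O up to that node: 6 branches. From Q up to the same node: 5 branches. Total: 6 + 5 = 11.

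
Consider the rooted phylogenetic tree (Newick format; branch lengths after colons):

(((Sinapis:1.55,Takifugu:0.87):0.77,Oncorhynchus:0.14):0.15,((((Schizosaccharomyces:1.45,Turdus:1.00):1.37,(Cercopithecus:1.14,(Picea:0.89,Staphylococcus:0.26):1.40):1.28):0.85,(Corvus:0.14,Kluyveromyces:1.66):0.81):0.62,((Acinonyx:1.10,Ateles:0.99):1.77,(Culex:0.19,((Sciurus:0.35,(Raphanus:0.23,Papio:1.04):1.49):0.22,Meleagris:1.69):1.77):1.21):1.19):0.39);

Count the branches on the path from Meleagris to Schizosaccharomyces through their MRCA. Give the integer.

8

The MRCA of Meleagris and Schizosaccharomyces is the node subtending ((((Schizosaccharomyces,Turdus),(Cercopithecus,(Picea,Staphylococcus))),(Corvus,Kluyveromyces)),((Acinonyx,Ateles),(Culex,((Sciurus,(Raphanus,Papio)),Meleagris)))).
From Meleagris up to that node: 4 branches. From Schizosaccharomyces up to the same node: 4 branches. Total: 4 + 4 = 8.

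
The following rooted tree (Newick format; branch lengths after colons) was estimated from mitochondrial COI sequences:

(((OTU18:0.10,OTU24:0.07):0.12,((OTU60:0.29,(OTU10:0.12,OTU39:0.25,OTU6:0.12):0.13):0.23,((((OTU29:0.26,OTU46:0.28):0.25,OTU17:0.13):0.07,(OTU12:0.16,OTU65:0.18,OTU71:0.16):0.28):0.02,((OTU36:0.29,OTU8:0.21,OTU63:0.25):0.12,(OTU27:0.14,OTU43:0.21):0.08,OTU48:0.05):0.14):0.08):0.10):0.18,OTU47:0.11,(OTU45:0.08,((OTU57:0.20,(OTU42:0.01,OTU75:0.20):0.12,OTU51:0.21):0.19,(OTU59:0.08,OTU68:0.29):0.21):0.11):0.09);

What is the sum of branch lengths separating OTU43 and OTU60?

The path runs OTU43 → … → MRCA → … → OTU60; the MRCA is the node subtending ((OTU60,(OTU10,OTU39,OTU6)),((((OTU29,OTU46),OTU17),(OTU12,OTU65,OTU71)),((OTU36,OTU8,OTU63),(OTU27,OTU43),OTU48))).
Branch lengths along that path: 0.21 + 0.08 + 0.14 + 0.08 + 0.23 + 0.29 = 1.03.

1.03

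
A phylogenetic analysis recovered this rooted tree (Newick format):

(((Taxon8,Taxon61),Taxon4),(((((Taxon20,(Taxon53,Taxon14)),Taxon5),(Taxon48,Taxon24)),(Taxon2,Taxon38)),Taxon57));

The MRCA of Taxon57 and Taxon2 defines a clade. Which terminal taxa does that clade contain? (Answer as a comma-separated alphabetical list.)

Tracing Taxon57: it sits inside (((((Taxon20,(Taxon53,Taxon14)),Taxon5),(Taxon48,Taxon24)),(Taxon2,Taxon38)),Taxon57).
Tracing Taxon2: it sits inside (Taxon2,Taxon38).
The smallest clade enclosing both is (((((Taxon20,(Taxon53,Taxon14)),Taxon5),(Taxon48,Taxon24)),(Taxon2,Taxon38)),Taxon57); the answer is its 9 terminal taxa in alphabetical order.

Taxon14, Taxon2, Taxon20, Taxon24, Taxon38, Taxon48, Taxon5, Taxon53, Taxon57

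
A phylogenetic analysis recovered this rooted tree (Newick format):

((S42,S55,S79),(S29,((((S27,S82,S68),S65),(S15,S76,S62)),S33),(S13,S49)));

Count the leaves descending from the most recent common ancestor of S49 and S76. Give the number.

11

The MRCA of S49 and S76 is the node subtending (S29,((((S27,S82,S68),S65),(S15,S76,S62)),S33),(S13,S49)).
That clade contains 11 terminal taxa: S13, S15, S27, S29, S33, S49, S62, S65, S68, S76, S82.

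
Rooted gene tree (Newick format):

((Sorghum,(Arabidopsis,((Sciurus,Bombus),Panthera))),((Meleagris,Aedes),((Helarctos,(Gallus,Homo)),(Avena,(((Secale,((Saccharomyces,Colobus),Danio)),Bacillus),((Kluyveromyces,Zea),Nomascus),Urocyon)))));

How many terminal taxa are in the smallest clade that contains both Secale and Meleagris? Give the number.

The MRCA of Secale and Meleagris is the node subtending ((Meleagris,Aedes),((Helarctos,(Gallus,Homo)),(Avena,(((Secale,((Saccharomyces,Colobus),Danio)),Bacillus),((Kluyveromyces,Zea),Nomascus),Urocyon)))).
That clade contains 15 terminal taxa: Aedes, Avena, Bacillus, Colobus, Danio, Gallus, Helarctos, Homo, Kluyveromyces, Meleagris, Nomascus, Saccharomyces, Secale, Urocyon, Zea.

15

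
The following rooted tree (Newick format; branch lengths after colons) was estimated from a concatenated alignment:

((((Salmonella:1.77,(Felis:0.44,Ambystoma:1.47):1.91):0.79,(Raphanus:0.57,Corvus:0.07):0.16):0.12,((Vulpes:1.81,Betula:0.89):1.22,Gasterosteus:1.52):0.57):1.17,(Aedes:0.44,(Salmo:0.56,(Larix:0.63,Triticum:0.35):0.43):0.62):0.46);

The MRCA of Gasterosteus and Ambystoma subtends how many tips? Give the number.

The MRCA of Gasterosteus and Ambystoma is the node subtending (((Salmonella,(Felis,Ambystoma)),(Raphanus,Corvus)),((Vulpes,Betula),Gasterosteus)).
That clade contains 8 terminal taxa: Ambystoma, Betula, Corvus, Felis, Gasterosteus, Raphanus, Salmonella, Vulpes.

8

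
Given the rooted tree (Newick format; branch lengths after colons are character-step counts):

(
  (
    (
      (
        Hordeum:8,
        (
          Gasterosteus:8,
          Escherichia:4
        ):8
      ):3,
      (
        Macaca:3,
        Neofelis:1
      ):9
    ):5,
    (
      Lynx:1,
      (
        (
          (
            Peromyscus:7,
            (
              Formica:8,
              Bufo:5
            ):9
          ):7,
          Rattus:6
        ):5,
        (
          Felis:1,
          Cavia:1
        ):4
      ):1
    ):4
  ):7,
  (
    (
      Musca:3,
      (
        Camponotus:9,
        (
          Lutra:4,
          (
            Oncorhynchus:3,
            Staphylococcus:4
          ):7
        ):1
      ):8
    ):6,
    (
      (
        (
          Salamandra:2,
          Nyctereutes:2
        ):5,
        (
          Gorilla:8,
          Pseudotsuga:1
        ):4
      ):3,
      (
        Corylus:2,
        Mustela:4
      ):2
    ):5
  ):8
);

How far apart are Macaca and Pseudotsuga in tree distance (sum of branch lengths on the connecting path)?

45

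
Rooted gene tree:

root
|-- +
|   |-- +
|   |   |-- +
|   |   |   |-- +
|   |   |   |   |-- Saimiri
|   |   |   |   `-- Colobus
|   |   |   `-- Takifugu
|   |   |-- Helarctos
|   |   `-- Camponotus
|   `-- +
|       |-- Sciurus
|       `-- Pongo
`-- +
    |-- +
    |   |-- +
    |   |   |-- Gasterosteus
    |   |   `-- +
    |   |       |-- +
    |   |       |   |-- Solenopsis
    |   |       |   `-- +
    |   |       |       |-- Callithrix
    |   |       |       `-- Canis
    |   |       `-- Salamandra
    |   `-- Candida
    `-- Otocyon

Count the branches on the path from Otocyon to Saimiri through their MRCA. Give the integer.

7

The MRCA of Otocyon and Saimiri is the root of the tree.
From Otocyon up to that node: 2 branches. From Saimiri up to the same node: 5 branches. Total: 2 + 5 = 7.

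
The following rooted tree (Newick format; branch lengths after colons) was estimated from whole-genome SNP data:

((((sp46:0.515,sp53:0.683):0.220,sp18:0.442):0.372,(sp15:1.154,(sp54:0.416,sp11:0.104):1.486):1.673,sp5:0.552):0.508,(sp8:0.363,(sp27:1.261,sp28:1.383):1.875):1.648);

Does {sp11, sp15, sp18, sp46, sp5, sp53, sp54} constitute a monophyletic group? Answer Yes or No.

Yes

The most recent common ancestor of these taxa subtends (((sp46,sp53),sp18),(sp15,(sp54,sp11)),sp5).
That clade has exactly 7 tips — every listed taxon and nothing else — so the group is monophyletic.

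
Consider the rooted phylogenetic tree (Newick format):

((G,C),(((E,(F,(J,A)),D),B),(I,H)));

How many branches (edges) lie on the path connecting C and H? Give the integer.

The MRCA of C and H is the root of the tree.
From C up to that node: 2 branches. From H up to the same node: 3 branches. Total: 2 + 3 = 5.

5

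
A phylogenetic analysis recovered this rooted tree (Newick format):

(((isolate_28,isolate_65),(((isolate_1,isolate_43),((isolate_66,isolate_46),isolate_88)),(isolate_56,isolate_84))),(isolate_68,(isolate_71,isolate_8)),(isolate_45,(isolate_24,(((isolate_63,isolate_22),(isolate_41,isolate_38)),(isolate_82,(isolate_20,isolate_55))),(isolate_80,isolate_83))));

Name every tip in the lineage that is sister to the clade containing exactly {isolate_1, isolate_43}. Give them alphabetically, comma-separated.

isolate_46, isolate_66, isolate_88

The clade containing exactly {isolate_1, isolate_43} attaches to the tree at the node subtending ((isolate_1,isolate_43),((isolate_66,isolate_46),isolate_88)).
The other lineage descending from that same node — the sister group — is ((isolate_66,isolate_46),isolate_88); its 3 tips in alphabetical order are the answer.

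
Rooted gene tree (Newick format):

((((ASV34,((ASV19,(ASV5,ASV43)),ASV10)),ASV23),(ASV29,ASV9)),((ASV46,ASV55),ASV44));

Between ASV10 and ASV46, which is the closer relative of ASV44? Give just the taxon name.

ASV46

The MRCA of ASV44 and ASV46 subtends ((ASV46,ASV55),ASV44) (3 taxa).
The MRCA of ASV44 and ASV10 is the root, subtending the entire tree (11 taxa).
The first is nested inside the second, so ASV44 shares a more recent common ancestor with ASV46.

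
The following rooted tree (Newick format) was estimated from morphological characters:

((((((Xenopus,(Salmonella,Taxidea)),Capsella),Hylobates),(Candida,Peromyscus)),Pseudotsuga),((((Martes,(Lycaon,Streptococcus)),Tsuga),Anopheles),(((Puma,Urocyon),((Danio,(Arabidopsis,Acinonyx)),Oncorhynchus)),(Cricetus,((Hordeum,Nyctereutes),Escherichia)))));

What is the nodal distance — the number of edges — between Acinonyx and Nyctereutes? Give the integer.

The MRCA of Acinonyx and Nyctereutes is the node subtending (((Puma,Urocyon),((Danio,(Arabidopsis,Acinonyx)),Oncorhynchus)),(Cricetus,((Hordeum,Nyctereutes),Escherichia))).
From Acinonyx up to that node: 5 branches. From Nyctereutes up to the same node: 4 branches. Total: 5 + 4 = 9.

9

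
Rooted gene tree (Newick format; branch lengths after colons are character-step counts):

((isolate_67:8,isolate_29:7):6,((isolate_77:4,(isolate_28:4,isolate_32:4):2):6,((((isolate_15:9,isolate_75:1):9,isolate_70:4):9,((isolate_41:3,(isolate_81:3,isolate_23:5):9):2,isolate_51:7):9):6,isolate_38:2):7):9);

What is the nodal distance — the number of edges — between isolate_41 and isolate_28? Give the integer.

8

The MRCA of isolate_41 and isolate_28 is the node subtending ((isolate_77,(isolate_28,isolate_32)),((((isolate_15,isolate_75),isolate_70),((isolate_41,(isolate_81,isolate_23)),isolate_51)),isolate_38)).
From isolate_41 up to that node: 5 branches. From isolate_28 up to the same node: 3 branches. Total: 5 + 3 = 8.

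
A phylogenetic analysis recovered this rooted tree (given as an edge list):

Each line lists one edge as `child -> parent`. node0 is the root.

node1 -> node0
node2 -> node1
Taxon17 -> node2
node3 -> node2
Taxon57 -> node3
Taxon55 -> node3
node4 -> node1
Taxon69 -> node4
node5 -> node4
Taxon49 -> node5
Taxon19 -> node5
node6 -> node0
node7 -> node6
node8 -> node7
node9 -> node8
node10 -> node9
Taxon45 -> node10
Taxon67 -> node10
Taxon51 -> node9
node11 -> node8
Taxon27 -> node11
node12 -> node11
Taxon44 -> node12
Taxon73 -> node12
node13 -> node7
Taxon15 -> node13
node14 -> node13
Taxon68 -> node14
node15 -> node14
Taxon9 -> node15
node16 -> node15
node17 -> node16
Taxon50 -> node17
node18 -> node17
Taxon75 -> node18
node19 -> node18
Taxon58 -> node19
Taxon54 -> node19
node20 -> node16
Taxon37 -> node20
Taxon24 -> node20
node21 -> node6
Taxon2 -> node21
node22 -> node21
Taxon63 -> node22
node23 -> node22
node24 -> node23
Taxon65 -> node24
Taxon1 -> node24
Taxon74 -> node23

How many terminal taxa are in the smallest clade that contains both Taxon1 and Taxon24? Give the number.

20

The MRCA of Taxon1 and Taxon24 is the node subtending (((((Taxon45,Taxon67),Taxon51),(Taxon27,(Taxon44,Taxon73))),(Taxon15,(Taxon68,(Taxon9,((Taxon50,(Taxon75,(Taxon58,Taxon54))),(Taxon37,Taxon24)))))),(Taxon2,(Taxon63,((Taxon65,Taxon1),Taxon74)))).
That clade contains 20 terminal taxa: Taxon1, Taxon15, Taxon2, Taxon24, Taxon27, Taxon37, Taxon44, Taxon45, Taxon50, Taxon51, Taxon54, Taxon58, Taxon63, Taxon65, Taxon67, Taxon68, Taxon73, Taxon74, Taxon75, Taxon9.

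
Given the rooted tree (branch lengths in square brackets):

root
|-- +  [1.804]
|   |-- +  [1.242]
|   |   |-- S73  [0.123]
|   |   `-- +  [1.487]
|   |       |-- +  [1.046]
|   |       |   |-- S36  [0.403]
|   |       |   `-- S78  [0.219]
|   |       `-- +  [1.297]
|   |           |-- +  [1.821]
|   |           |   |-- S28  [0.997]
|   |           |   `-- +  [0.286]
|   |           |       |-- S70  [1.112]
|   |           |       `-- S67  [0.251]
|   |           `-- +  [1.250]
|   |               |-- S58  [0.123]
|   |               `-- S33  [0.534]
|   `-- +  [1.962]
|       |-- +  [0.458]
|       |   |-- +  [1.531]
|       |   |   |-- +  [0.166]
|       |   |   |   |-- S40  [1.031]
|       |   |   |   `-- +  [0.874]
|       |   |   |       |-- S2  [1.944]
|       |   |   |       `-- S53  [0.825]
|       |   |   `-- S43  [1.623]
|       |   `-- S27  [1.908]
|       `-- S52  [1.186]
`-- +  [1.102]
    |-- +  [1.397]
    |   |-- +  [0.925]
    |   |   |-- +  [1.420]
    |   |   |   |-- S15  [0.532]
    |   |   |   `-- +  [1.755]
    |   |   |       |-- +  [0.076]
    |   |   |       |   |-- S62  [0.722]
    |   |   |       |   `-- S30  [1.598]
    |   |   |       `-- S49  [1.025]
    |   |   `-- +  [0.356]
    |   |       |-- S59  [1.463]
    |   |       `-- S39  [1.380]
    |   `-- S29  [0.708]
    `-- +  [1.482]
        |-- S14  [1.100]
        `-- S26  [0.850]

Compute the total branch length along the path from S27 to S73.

5.693

The path runs S27 → … → MRCA → … → S73; the MRCA is the node subtending ((S73,((S36,S78),((S28,(S70,S67)),(S58,S33)))),((((S40,(S2,S53)),S43),S27),S52)).
Branch lengths along that path: 1.908 + 0.458 + 1.962 + 1.242 + 0.123 = 5.693.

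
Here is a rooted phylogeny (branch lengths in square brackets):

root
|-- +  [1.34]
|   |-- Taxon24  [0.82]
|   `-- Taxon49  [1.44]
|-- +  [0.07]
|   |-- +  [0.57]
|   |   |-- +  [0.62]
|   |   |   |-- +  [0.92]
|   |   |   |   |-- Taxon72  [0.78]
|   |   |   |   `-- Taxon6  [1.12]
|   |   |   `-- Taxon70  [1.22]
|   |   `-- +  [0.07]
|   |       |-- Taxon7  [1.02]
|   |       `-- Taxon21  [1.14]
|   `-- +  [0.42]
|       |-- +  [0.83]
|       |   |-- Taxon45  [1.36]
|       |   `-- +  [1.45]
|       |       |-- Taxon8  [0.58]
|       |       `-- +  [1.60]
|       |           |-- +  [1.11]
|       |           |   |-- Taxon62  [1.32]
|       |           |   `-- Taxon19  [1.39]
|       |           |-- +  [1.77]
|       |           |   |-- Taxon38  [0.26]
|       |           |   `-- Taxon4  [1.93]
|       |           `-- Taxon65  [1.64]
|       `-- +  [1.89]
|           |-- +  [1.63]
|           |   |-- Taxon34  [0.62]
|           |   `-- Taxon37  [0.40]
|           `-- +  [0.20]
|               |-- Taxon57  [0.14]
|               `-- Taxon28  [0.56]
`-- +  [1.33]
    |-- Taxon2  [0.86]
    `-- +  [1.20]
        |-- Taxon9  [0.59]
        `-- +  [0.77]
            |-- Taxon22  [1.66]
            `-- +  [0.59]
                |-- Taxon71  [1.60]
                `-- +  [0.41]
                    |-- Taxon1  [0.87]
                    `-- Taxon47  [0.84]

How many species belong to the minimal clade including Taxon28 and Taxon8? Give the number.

The MRCA of Taxon28 and Taxon8 is the node subtending ((Taxon45,(Taxon8,((Taxon62,Taxon19),(Taxon38,Taxon4),Taxon65))),((Taxon34,Taxon37),(Taxon57,Taxon28))).
That clade contains 11 terminal taxa: Taxon19, Taxon28, Taxon34, Taxon37, Taxon38, Taxon4, Taxon45, Taxon57, Taxon62, Taxon65, Taxon8.

11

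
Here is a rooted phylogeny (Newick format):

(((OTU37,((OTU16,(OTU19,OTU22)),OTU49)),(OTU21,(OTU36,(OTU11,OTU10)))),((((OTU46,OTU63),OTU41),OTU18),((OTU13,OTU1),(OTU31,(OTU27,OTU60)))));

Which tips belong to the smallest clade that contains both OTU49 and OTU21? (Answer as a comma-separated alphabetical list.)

Tracing OTU49: it sits inside ((OTU16,(OTU19,OTU22)),OTU49).
Tracing OTU21: it sits inside (OTU21,(OTU36,(OTU11,OTU10))).
The smallest clade enclosing both is ((OTU37,((OTU16,(OTU19,OTU22)),OTU49)),(OTU21,(OTU36,(OTU11,OTU10)))); the answer is its 9 terminal taxa in alphabetical order.

OTU10, OTU11, OTU16, OTU19, OTU21, OTU22, OTU36, OTU37, OTU49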